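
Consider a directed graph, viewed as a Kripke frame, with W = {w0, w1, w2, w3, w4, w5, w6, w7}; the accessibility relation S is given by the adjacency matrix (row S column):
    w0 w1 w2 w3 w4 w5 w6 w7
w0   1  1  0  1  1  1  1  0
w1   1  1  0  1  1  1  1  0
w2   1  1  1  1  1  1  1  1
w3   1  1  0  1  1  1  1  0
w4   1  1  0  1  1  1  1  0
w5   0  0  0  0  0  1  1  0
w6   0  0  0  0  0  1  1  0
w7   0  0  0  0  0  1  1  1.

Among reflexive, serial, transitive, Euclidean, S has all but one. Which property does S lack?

Reflexive: yes — every world is S-related to itself.
Serial: yes — every world has a successor (e.g. w0 S w0).
Transitive: yes — every two-step S-path is closed by a direct edge.
Euclidean: no — w0 S w5 and w0 S w1, but not w5 S w1.
Only Euclidean fails.

Euclidean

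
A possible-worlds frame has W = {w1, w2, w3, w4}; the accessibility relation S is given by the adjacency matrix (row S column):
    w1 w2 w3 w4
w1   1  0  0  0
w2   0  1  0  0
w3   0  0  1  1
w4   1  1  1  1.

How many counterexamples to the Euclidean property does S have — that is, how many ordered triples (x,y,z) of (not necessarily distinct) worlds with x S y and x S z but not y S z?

Enumerating: (w4,w1,w2), (w4,w1,w3), (w4,w1,w4), (w4,w2,w1), (w4,w2,w3), (w4,w2,w4), (w4,w3,w1), (w4,w3,w2).

8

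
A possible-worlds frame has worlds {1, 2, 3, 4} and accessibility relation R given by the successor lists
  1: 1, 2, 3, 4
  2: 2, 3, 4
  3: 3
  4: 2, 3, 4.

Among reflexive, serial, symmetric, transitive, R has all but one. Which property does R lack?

symmetric

Reflexive: yes — every world is R-related to itself.
Serial: yes — every world has a successor (e.g. 1 R 1).
Symmetric: no — 1 R 2 but not 2 R 1.
Transitive: yes — every two-step R-path is closed by a direct edge.
Only symmetric fails.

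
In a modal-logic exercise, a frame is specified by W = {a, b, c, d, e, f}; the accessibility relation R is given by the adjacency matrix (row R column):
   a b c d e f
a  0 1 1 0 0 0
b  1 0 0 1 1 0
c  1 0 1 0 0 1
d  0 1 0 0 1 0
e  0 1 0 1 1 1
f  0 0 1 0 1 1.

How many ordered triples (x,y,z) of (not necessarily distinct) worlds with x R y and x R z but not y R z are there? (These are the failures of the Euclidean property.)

21

Enumerating: (a,b,b), (a,b,c), (a,c,b), (b,a,a), (b,a,d), (b,a,e), (b,d,a), (b,d,d), (b,e,a), (c,a,a), (c,a,f), (c,f,a), … and 9 more.
Total: 21.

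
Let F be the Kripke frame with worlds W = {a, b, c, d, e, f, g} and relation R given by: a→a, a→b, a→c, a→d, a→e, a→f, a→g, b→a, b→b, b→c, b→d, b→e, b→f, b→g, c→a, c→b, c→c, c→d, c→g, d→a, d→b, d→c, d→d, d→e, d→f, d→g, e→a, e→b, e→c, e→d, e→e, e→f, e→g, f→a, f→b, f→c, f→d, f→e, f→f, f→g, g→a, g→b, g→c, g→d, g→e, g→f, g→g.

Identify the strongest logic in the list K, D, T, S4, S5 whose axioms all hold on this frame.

T

Serial (axiom D): yes — every world has a successor (e.g. a R a).
Reflexive (axiom T): yes — every world is R-related to itself.
Transitive (axiom 4): no — c R a and a R e, but not c R e.
Euclidean (axiom 5): no — a R c and a R e, but not c R e.
So F validates K, D, T; S4 would additionally require R to be transitive. The strongest is T.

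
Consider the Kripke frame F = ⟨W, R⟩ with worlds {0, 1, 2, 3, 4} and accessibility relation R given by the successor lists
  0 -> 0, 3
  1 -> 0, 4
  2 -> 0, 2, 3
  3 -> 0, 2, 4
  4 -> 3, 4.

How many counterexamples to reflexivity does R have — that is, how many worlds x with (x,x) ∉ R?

Enumerating: 1, 3.

2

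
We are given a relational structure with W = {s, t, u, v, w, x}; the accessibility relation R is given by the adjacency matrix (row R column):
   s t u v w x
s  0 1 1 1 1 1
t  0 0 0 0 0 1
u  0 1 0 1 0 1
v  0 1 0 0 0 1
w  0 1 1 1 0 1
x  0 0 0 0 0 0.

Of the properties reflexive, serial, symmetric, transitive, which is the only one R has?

transitive

Reflexive: no — s is not related to itself.
Serial: no — x has no R-successor.
Symmetric: no — s R t but not t R s.
Transitive: yes — every two-step R-path is closed by a direct edge.
Only transitive holds.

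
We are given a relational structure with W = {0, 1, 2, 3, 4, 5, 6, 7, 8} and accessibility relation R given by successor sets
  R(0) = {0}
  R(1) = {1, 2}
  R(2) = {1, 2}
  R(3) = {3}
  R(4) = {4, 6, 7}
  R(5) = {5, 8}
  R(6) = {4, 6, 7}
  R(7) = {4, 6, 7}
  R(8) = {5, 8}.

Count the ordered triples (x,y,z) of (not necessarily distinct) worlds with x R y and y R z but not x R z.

0

R is transitive; there are no such tuples.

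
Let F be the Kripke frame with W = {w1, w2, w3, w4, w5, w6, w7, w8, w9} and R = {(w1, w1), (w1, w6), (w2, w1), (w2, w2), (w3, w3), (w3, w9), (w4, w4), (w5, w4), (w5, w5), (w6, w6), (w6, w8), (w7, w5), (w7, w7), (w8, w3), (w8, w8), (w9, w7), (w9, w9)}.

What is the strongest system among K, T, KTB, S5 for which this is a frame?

T

Reflexive (axiom T): yes — every world is R-related to itself.
Symmetric (axiom B): no — w1 R w6 but not w6 R w1.
Euclidean (axiom 5): no — w1 R w6 and w1 R w1, but not w6 R w1.
So F validates K, T; KTB would additionally require R to be symmetric. The strongest is T.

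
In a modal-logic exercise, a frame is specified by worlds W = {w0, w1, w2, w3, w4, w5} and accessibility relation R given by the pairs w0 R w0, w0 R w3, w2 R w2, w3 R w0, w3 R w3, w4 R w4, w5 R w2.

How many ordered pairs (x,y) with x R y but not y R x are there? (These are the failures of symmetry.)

1

Enumerating: (w5,w2).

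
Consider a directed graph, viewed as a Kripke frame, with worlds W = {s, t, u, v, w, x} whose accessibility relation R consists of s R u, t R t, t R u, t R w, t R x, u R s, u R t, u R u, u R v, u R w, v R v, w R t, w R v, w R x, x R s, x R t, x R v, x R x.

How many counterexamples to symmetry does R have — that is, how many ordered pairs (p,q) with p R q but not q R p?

6

Enumerating: (u,v), (u,w), (w,v), (w,x), (x,s), (x,v).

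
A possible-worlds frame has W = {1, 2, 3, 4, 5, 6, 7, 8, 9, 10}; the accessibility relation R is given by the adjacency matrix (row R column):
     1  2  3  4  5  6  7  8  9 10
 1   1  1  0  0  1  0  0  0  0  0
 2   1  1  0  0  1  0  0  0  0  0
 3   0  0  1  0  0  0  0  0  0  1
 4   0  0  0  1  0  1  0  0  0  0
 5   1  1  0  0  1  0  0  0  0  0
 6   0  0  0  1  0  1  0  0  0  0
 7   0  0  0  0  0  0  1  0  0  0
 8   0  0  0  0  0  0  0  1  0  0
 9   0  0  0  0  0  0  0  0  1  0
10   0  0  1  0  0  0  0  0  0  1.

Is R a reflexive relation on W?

Yes

Reflexive: yes — every world is R-related to itself.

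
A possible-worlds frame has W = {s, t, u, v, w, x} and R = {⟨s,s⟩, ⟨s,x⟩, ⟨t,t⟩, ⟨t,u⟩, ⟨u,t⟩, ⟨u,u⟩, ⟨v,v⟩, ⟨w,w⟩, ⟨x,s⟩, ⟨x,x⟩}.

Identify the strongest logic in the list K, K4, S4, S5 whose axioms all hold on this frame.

S5

Transitive (axiom 4): yes — every two-step R-path is closed by a direct edge.
Reflexive (axiom T): yes — every world is R-related to itself.
Euclidean (axiom 5): yes — any two successors of a common world are R-related.
So F validates K, K4, S4, S5. The strongest is S5.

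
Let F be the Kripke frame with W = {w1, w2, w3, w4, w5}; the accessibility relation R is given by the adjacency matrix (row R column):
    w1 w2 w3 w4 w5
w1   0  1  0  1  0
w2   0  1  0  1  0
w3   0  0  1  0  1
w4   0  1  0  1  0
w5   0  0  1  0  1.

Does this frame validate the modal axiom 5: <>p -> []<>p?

The schema 5 characterises exactly the Euclidean frames.
Euclidean: yes — any two successors of a common world are R-related.

Yes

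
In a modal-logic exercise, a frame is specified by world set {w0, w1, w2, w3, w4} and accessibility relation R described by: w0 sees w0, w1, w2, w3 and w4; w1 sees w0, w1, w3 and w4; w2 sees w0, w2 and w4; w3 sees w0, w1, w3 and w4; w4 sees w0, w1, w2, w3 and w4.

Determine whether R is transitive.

No

Transitive: no — w1 R w0 and w0 R w2, but not w1 R w2.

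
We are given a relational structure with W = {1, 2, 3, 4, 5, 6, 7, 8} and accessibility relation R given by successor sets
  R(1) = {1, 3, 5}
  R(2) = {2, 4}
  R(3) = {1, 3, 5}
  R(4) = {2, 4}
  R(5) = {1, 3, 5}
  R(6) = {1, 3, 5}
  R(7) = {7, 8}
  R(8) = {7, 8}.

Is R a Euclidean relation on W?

Yes

Euclidean: yes — any two successors of a common world are R-related.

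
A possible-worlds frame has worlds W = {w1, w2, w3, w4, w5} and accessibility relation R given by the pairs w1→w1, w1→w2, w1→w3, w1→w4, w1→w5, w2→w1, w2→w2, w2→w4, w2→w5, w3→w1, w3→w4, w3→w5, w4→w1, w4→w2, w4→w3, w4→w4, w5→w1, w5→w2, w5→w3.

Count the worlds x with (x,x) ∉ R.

2

Enumerating: w3, w5.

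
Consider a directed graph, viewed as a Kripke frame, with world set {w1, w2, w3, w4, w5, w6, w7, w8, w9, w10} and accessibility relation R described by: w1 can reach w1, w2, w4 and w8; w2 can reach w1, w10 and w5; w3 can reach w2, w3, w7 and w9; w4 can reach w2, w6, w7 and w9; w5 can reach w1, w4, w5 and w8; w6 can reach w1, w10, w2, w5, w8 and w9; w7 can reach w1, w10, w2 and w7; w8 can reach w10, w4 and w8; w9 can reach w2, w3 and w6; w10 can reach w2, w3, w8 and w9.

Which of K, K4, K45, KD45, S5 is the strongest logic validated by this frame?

K

Transitive (axiom 4): no — w1 R w2 and w2 R w10, but not w1 R w10.
Euclidean (axiom 5): no — w1 R w2 and w1 R w4, but not w2 R w4.
Serial (axiom D): yes — every world has a successor (e.g. w1 R w1).
Reflexive (axiom T): no — w2 is not related to itself.
So F validates K; K4 would additionally require R to be transitive. The strongest is K.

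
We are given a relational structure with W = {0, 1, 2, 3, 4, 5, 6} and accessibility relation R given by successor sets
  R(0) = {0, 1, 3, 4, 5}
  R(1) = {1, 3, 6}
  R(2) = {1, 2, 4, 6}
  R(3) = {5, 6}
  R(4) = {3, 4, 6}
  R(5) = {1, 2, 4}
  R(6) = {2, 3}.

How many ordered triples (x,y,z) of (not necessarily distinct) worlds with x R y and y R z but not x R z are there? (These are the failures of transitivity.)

Enumerating: (0,1,6), (0,3,6), (0,4,6), (0,5,2), (1,3,5), (1,6,2), (2,1,3), (2,4,3), (2,6,3), (3,5,1), (3,5,2), (3,5,4), … and 14 more.
Total: 26.

26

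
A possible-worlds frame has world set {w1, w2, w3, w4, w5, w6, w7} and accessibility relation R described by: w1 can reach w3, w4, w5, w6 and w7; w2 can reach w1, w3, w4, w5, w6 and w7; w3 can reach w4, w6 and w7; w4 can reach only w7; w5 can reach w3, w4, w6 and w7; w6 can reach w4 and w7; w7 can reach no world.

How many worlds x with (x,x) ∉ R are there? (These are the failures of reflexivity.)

Enumerating: w1, w2, w3, w4, w5, w6, w7.

7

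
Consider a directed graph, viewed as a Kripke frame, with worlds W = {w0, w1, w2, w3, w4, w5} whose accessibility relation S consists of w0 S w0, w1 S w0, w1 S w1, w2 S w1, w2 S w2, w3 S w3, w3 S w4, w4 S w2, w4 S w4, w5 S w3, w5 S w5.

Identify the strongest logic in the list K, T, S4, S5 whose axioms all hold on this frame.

T

Reflexive (axiom T): yes — every world is S-related to itself.
Transitive (axiom 4): no — w2 S w1 and w1 S w0, but not w2 S w0.
Euclidean (axiom 5): no — w1 S w0 and w1 S w1, but not w0 S w1.
So F validates K, T; S4 would additionally require S to be transitive. The strongest is T.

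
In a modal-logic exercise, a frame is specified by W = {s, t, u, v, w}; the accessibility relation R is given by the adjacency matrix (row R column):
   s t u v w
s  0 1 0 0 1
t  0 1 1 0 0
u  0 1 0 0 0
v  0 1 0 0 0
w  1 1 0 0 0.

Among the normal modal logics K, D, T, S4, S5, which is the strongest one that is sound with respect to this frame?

D

Serial (axiom D): yes — every world has a successor (e.g. s R t).
Reflexive (axiom T): no — s is not related to itself.
Transitive (axiom 4): no — s R t and t R u, but not s R u.
Euclidean (axiom 5): no — s R t and s R w, but not t R w.
So F validates K, D; T would additionally require R to be reflexive. The strongest is D.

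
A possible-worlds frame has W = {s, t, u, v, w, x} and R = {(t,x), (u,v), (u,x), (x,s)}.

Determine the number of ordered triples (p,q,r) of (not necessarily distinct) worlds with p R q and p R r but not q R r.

Enumerating: (t,x,x), (u,v,v), (u,v,x), (u,x,v), (u,x,x), (x,s,s).

6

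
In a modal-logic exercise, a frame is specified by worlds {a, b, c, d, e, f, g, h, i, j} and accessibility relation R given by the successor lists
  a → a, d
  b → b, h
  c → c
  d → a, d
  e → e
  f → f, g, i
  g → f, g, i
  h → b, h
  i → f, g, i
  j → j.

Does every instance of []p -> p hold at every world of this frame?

By correspondence theory, T is valid on a frame iff R is reflexive.
Reflexive: yes — every world is R-related to itself.

Yes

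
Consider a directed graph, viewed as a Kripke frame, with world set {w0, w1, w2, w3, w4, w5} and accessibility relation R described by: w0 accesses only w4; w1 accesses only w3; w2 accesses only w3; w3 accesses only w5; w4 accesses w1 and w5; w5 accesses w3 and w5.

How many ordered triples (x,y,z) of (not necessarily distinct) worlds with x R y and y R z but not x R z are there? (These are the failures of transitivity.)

Enumerating: (w0,w4,w1), (w0,w4,w5), (w1,w3,w5), (w2,w3,w5), (w3,w5,w3), (w4,w1,w3), (w4,w5,w3).

7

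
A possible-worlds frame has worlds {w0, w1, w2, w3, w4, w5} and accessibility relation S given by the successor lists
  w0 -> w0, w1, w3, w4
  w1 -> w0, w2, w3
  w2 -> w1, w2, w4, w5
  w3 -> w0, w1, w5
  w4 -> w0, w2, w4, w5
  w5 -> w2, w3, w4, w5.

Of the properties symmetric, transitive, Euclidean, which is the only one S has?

symmetric

Symmetric: yes — every pair in S has its reverse in S.
Transitive: no — w0 S w1 and w1 S w2, but not w0 S w2.
Euclidean: no — w0 S w1 and w0 S w4, but not w1 S w4.
Only symmetric holds.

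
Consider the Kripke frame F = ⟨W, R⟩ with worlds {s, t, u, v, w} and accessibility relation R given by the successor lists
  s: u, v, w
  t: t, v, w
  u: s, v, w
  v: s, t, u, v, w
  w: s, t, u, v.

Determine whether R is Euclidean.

No

Euclidean: no — v R s and v R t, but not s R t.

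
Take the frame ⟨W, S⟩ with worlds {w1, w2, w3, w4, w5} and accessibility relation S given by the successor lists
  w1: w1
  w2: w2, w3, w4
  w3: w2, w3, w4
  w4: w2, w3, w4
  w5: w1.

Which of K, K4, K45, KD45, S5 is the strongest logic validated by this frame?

KD45

Transitive (axiom 4): yes — every two-step S-path is closed by a direct edge.
Euclidean (axiom 5): yes — any two successors of a common world are S-related.
Serial (axiom D): yes — every world has a successor (e.g. w1 S w1).
Reflexive (axiom T): no — w5 is not related to itself.
So F validates K, K4, K45, KD45; S5 would additionally require S to be reflexive. The strongest is KD45.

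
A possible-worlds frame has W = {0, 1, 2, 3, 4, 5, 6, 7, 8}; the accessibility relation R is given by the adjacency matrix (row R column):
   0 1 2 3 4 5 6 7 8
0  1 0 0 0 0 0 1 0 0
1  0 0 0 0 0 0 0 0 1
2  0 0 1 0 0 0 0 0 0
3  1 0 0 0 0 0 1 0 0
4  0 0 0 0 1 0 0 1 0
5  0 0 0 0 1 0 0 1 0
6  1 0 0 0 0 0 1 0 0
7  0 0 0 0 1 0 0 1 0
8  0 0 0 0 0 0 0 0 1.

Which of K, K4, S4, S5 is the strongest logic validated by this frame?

K4

Transitive (axiom 4): yes — every two-step R-path is closed by a direct edge.
Reflexive (axiom T): no — 1 is not related to itself.
Euclidean (axiom 5): yes — any two successors of a common world are R-related.
So F validates K, K4; S4 would additionally require R to be reflexive. The strongest is K4.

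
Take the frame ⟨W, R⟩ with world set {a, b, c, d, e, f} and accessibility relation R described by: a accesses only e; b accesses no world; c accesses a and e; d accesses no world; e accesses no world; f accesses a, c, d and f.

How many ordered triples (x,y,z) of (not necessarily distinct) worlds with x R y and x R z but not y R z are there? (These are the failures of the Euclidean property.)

15

Enumerating: (a,e,e), (c,a,a), (c,e,a), (c,e,e), (f,a,a), (f,a,c), (f,a,d), (f,a,f), (f,c,c), (f,c,d), (f,c,f), (f,d,a), (f,d,c), (f,d,d), (f,d,f).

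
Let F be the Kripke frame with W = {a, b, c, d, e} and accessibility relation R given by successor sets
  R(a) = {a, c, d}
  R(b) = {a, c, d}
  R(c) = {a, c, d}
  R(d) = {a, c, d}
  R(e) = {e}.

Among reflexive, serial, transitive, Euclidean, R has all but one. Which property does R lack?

reflexive

Reflexive: no — b is not related to itself.
Serial: yes — every world has a successor (e.g. a R a).
Transitive: yes — every two-step R-path is closed by a direct edge.
Euclidean: yes — any two successors of a common world are R-related.
Only reflexive fails.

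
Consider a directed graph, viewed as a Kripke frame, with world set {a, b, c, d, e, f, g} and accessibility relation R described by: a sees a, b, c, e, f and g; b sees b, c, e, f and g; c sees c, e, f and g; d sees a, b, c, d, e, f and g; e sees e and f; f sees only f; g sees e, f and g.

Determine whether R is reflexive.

Yes

Reflexive: yes — every world is R-related to itself.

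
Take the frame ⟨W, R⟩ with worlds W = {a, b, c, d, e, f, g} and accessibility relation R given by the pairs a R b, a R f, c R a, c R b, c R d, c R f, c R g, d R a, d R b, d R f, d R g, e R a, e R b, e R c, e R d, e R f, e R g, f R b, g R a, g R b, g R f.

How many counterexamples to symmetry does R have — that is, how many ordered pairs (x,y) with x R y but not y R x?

Enumerating: (a,b), (a,f), (c,a), (c,b), (c,d), (c,f), (c,g), (d,a), (d,b), (d,f), (d,g), (e,a), … and 9 more.
Total: 21.

21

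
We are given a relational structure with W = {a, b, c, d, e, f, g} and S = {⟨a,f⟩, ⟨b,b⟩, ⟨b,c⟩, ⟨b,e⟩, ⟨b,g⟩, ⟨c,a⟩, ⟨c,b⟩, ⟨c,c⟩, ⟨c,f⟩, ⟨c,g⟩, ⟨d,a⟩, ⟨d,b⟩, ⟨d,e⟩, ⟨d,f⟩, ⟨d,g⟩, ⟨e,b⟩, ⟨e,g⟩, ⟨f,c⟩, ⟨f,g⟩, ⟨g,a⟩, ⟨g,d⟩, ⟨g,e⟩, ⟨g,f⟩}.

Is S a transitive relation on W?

No

Transitive: no — a S f and f S c, but not a S c.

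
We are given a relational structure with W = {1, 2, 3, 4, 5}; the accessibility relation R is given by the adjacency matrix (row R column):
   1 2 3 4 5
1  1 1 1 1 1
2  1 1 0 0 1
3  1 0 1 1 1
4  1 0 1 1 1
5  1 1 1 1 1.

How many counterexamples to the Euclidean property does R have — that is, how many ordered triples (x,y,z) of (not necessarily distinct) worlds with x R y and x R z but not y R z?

8

Enumerating: (1,2,3), (1,2,4), (1,3,2), (1,4,2), (5,2,3), (5,2,4), (5,3,2), (5,4,2).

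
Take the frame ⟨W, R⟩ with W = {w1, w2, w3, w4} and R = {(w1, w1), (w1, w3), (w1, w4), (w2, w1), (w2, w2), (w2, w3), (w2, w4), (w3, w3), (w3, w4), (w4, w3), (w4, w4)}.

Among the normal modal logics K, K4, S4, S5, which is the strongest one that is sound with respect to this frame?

S4

Transitive (axiom 4): yes — every two-step R-path is closed by a direct edge.
Reflexive (axiom T): yes — every world is R-related to itself.
Euclidean (axiom 5): no — w2 R w3 and w2 R w1, but not w3 R w1.
So F validates K, K4, S4; S5 would additionally require R to be Euclidean. The strongest is S4.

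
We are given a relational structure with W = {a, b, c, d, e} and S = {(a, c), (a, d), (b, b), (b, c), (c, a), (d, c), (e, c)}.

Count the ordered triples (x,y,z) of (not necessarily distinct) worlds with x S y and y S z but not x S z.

Enumerating: (a,c,a), (b,c,a), (c,a,c), (c,a,d), (d,c,a), (e,c,a).

6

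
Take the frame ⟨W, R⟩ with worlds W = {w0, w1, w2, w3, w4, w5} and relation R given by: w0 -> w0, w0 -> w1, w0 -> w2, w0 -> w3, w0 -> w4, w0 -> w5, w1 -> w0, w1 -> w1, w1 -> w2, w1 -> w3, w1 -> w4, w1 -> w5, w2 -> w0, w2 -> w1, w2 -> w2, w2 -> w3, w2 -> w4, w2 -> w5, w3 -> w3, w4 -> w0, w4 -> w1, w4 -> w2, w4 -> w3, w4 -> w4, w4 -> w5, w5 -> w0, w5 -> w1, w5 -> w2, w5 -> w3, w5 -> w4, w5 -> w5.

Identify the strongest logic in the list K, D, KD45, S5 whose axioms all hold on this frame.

D

Serial (axiom D): yes — every world has a successor (e.g. w0 R w0).
Transitive (axiom 4): yes — every two-step R-path is closed by a direct edge.
Euclidean (axiom 5): no — w0 R w3 and w0 R w1, but not w3 R w1.
Reflexive (axiom T): yes — every world is R-related to itself.
So F validates K, D; KD45 would additionally require R to be Euclidean. The strongest is D.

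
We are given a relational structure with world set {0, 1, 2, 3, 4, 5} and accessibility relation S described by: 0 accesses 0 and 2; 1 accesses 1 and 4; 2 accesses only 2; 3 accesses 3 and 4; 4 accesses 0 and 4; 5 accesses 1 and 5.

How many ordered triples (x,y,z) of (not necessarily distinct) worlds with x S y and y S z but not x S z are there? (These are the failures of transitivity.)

4

Enumerating: (1,4,0), (3,4,0), (4,0,2), (5,1,4).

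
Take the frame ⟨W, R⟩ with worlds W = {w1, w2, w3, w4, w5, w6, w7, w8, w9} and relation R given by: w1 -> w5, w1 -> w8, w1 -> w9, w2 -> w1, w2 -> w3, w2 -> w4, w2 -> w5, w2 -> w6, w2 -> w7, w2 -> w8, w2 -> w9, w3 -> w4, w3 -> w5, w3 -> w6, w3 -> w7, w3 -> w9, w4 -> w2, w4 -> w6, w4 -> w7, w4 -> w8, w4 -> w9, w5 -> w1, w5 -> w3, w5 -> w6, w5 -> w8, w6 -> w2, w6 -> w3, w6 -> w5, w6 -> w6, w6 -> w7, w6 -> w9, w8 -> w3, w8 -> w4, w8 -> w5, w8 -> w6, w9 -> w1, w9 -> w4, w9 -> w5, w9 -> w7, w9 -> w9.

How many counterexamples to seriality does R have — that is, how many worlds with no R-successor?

1

Enumerating: w7.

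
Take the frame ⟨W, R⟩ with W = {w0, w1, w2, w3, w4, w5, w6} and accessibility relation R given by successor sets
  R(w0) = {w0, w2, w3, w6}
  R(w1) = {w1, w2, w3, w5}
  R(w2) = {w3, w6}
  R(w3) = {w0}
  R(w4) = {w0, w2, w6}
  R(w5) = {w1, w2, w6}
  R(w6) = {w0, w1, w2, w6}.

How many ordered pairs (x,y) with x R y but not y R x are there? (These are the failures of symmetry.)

10

Enumerating: (w0,w2), (w1,w2), (w1,w3), (w2,w3), (w4,w0), (w4,w2), (w4,w6), (w5,w2), (w5,w6), (w6,w1).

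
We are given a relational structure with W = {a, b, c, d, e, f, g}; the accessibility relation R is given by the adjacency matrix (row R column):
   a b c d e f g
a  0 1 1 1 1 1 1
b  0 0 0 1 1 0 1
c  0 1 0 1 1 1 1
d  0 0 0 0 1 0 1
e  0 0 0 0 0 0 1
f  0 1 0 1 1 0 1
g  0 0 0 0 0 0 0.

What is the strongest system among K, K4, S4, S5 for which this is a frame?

Transitive (axiom 4): yes — every two-step R-path is closed by a direct edge.
Reflexive (axiom T): no — a is not related to itself.
Euclidean (axiom 5): no — a R b and a R c, but not b R c.
So F validates K, K4; S4 would additionally require R to be reflexive. The strongest is K4.

K4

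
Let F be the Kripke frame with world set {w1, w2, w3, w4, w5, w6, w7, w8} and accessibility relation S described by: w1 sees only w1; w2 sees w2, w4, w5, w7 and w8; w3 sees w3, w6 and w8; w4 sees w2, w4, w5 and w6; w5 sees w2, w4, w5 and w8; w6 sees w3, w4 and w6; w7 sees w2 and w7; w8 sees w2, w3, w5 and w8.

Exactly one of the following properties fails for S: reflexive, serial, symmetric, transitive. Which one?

transitive

Reflexive: yes — every world is S-related to itself.
Serial: yes — every world has a successor (e.g. w1 S w1).
Symmetric: yes — every pair in S has its reverse in S.
Transitive: no — w2 S w4 and w4 S w6, but not w2 S w6.
Only transitive fails.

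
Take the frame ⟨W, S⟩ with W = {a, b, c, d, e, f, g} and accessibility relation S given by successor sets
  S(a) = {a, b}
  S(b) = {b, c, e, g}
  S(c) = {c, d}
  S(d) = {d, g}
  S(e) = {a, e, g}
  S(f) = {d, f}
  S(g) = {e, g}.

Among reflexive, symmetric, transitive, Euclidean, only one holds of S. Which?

Reflexive: yes — every world is S-related to itself.
Symmetric: no — a S b but not b S a.
Transitive: no — a S b and b S c, but not a S c.
Euclidean: no — b S c and b S e, but not c S e.
Only reflexive holds.

reflexive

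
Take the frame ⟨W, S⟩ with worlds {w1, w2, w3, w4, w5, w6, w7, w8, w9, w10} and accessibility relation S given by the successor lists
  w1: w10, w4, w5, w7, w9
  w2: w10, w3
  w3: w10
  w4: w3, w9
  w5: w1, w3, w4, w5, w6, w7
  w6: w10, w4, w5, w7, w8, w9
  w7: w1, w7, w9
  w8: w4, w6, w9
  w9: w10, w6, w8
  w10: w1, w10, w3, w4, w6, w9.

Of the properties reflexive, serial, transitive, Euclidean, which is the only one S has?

Reflexive: no — w1 is not related to itself.
Serial: yes — every world has a successor (e.g. w1 S w10).
Transitive: no — w1 S w10 and w10 S w3, but not w1 S w3.
Euclidean: no — w1 S w10 and w1 S w5, but not w10 S w5.
Only serial holds.

serial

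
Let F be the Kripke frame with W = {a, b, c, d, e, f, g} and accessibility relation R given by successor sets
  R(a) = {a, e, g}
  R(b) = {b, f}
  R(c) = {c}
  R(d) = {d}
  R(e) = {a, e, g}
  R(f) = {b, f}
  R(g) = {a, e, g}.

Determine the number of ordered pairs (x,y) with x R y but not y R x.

0

R is symmetric; there are no such tuples.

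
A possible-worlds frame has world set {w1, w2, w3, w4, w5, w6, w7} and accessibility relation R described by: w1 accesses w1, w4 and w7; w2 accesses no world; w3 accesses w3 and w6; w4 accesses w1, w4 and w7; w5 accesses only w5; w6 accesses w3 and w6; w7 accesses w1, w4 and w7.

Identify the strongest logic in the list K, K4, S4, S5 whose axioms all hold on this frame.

K4

Transitive (axiom 4): yes — every two-step R-path is closed by a direct edge.
Reflexive (axiom T): no — w2 is not related to itself.
Euclidean (axiom 5): yes — any two successors of a common world are R-related.
So F validates K, K4; S4 would additionally require R to be reflexive. The strongest is K4.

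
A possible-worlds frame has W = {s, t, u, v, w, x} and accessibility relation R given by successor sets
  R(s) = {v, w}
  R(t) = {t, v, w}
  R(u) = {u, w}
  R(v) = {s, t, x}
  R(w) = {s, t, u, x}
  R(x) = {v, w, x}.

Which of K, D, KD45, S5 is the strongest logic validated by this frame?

Serial (axiom D): yes — every world has a successor (e.g. s R v).
Transitive (axiom 4): no — s R v and v R t, but not s R t.
Euclidean (axiom 5): no — s R v and s R w, but not v R w.
Reflexive (axiom T): no — s is not related to itself.
So F validates K, D; KD45 would additionally require R to be Euclidean and transitive. The strongest is D.

D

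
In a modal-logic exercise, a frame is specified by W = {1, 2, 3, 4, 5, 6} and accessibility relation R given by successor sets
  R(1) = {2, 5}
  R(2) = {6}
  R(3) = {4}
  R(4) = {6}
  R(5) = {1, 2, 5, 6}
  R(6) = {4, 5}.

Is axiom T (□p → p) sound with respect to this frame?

By correspondence theory, T is valid on a frame iff R is reflexive.
Reflexive: no — 1 is not related to itself.

No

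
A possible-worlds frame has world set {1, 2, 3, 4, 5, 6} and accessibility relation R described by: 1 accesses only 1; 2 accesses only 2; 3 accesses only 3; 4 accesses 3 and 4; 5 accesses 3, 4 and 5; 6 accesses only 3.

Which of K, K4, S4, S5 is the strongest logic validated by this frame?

Transitive (axiom 4): yes — every two-step R-path is closed by a direct edge.
Reflexive (axiom T): no — 6 is not related to itself.
Euclidean (axiom 5): no — 5 R 3 and 5 R 4, but not 3 R 4.
So F validates K, K4; S4 would additionally require R to be reflexive. The strongest is K4.

K4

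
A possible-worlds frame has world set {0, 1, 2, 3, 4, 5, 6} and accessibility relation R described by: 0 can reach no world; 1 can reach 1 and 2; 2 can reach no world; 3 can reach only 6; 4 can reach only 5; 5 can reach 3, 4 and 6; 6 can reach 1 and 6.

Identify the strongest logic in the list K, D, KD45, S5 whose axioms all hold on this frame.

Serial (axiom D): no — 0 has no R-successor.
Transitive (axiom 4): no — 3 R 6 and 6 R 1, but not 3 R 1.
Euclidean (axiom 5): no — 5 R 3 and 5 R 4, but not 3 R 4.
Reflexive (axiom T): no — 0 is not related to itself.
So F validates K; D would additionally require R to be serial. The strongest is K.

K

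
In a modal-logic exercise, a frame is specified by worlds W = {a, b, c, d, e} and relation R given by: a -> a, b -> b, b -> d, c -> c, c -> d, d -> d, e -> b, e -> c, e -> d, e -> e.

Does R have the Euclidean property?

Euclidean: no — e R b and e R c, but not b R c.

No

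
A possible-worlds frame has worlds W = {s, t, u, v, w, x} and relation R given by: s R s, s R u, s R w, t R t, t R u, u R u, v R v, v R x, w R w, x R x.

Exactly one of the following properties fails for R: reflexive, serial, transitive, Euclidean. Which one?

Reflexive: yes — every world is R-related to itself.
Serial: yes — every world has a successor (e.g. s R s).
Transitive: yes — every two-step R-path is closed by a direct edge.
Euclidean: no — s R u and s R w, but not u R w.
Only Euclidean fails.

Euclidean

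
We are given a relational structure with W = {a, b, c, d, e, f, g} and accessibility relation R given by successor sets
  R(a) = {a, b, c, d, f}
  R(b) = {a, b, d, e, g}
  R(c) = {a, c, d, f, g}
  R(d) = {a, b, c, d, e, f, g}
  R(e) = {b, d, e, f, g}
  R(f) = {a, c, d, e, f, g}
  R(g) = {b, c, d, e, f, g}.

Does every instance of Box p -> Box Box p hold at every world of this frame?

The schema 4 characterises exactly the transitive frames.
Transitive: no — a R b and b R e, but not a R e.

No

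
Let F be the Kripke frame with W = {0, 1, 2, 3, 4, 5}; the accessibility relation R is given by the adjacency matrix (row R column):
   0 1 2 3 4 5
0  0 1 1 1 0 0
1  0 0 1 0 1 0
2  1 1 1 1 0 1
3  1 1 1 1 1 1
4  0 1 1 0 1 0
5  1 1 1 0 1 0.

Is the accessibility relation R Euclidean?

No

Euclidean: no — 0 R 1 and 0 R 3, but not 1 R 3.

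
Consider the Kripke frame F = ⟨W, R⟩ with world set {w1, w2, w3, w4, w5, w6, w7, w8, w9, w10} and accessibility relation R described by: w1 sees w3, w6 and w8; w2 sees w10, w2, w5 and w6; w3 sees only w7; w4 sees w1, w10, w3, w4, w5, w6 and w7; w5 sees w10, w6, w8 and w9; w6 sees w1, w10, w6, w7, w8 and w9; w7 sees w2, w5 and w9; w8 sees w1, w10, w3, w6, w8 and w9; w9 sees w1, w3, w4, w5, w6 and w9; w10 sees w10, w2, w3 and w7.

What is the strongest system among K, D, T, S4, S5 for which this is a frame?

Serial (axiom D): yes — every world has a successor (e.g. w1 R w3).
Reflexive (axiom T): no — w1 is not related to itself.
Transitive (axiom 4): no — w1 R w3 and w3 R w7, but not w1 R w7.
Euclidean (axiom 5): no — w1 R w3 and w1 R w6, but not w3 R w6.
So F validates K, D; T would additionally require R to be reflexive. The strongest is D.

D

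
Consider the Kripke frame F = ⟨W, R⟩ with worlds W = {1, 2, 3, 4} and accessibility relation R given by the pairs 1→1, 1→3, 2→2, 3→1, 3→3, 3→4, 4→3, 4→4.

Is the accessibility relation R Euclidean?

No

Euclidean: no — 3 R 1 and 3 R 4, but not 1 R 4.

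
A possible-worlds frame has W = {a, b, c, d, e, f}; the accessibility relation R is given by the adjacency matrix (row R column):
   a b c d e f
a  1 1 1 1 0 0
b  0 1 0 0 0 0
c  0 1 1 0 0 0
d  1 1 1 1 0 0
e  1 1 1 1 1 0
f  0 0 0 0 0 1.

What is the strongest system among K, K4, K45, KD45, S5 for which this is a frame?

K4

Transitive (axiom 4): yes — every two-step R-path is closed by a direct edge.
Euclidean (axiom 5): no — a R b and a R c, but not b R c.
Serial (axiom D): yes — every world has a successor (e.g. a R a).
Reflexive (axiom T): yes — every world is R-related to itself.
So F validates K, K4; K45 would additionally require R to be Euclidean. The strongest is K4.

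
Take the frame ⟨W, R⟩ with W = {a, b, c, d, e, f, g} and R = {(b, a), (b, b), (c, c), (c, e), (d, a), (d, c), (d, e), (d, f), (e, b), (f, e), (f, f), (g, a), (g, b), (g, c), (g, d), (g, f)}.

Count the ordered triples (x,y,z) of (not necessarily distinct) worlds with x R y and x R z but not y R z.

36

Enumerating: (b,a,a), (b,a,b), (c,e,c), (c,e,e), (d,a,a), (d,a,c), (d,a,e), (d,a,f), (d,c,a), (d,c,f), (d,e,a), (d,e,c), … and 24 more.
Total: 36.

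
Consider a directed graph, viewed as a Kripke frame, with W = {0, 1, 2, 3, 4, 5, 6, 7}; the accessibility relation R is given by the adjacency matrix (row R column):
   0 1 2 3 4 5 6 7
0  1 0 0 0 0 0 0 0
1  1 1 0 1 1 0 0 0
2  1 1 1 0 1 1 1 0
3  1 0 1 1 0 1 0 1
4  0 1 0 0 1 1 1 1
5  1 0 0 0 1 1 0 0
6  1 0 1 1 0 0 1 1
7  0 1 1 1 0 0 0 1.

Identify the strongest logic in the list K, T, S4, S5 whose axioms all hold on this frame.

T

Reflexive (axiom T): yes — every world is R-related to itself.
Transitive (axiom 4): no — 1 R 3 and 3 R 2, but not 1 R 2.
Euclidean (axiom 5): no — 1 R 0 and 1 R 3, but not 0 R 3.
So F validates K, T; S4 would additionally require R to be transitive. The strongest is T.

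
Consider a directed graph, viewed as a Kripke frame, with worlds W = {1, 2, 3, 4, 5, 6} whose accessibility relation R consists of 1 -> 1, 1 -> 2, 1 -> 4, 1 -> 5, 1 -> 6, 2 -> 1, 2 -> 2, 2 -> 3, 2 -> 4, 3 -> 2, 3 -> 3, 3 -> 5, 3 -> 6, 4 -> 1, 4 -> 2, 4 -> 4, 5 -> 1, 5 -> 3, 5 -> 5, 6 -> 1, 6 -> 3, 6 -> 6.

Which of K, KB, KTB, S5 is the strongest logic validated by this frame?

Symmetric (axiom B): yes — every pair in R has its reverse in R.
Reflexive (axiom T): yes — every world is R-related to itself.
Euclidean (axiom 5): no — 1 R 2 and 1 R 5, but not 2 R 5.
So F validates K, KB, KTB; S5 would additionally require R to be Euclidean. The strongest is KTB.

KTB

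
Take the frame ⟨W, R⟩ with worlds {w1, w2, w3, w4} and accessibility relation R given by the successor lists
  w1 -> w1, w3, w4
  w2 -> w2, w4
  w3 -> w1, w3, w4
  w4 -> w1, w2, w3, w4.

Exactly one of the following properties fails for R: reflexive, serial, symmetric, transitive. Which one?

transitive

Reflexive: yes — every world is R-related to itself.
Serial: yes — every world has a successor (e.g. w1 R w1).
Symmetric: yes — every pair in R has its reverse in R.
Transitive: no — w1 R w4 and w4 R w2, but not w1 R w2.
Only transitive fails.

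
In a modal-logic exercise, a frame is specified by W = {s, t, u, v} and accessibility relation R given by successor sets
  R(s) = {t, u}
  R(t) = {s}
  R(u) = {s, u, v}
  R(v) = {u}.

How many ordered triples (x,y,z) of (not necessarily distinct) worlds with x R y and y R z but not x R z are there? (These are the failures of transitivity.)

8

Enumerating: (s,t,s), (s,u,s), (s,u,v), (t,s,t), (t,s,u), (u,s,t), (v,u,s), (v,u,v).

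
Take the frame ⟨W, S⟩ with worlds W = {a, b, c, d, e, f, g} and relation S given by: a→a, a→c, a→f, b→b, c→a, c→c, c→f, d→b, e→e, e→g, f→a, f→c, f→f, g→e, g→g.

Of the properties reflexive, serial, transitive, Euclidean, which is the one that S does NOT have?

Reflexive: no — d is not related to itself.
Serial: yes — every world has a successor (e.g. a S a).
Transitive: yes — every two-step S-path is closed by a direct edge.
Euclidean: yes — any two successors of a common world are S-related.
Only reflexive fails.

reflexive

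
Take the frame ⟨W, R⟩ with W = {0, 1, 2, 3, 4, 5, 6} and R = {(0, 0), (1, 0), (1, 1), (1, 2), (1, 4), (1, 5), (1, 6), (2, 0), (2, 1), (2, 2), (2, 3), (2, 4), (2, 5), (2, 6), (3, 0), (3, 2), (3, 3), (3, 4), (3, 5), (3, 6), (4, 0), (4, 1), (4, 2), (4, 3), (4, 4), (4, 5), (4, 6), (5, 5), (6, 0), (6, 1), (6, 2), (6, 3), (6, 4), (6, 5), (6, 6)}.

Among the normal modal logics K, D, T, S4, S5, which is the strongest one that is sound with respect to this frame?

T

Serial (axiom D): yes — every world has a successor (e.g. 0 R 0).
Reflexive (axiom T): yes — every world is R-related to itself.
Transitive (axiom 4): no — 1 R 2 and 2 R 3, but not 1 R 3.
Euclidean (axiom 5): no — 1 R 0 and 1 R 2, but not 0 R 2.
So F validates K, D, T; S4 would additionally require R to be transitive. The strongest is T.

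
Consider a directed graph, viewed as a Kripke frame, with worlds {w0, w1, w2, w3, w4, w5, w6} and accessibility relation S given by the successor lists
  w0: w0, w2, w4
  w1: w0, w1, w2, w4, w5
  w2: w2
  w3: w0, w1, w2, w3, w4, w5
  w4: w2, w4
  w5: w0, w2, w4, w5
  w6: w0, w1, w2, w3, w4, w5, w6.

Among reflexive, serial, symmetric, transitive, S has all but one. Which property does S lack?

Reflexive: yes — every world is S-related to itself.
Serial: yes — every world has a successor (e.g. w0 S w0).
Symmetric: no — w0 S w2 but not w2 S w0.
Transitive: yes — every two-step S-path is closed by a direct edge.
Only symmetric fails.

symmetric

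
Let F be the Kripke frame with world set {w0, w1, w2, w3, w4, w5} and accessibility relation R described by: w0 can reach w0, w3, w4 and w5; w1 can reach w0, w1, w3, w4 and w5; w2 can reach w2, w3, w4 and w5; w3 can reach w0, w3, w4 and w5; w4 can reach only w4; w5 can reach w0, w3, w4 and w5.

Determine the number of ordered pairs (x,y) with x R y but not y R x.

10

Enumerating: (w0,w4), (w1,w0), (w1,w3), (w1,w4), (w1,w5), (w2,w3), (w2,w4), (w2,w5), (w3,w4), (w5,w4).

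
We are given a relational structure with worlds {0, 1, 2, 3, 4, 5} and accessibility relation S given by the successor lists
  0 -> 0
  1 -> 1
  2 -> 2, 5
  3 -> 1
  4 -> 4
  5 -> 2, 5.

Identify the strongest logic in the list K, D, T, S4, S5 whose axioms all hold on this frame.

Serial (axiom D): yes — every world has a successor (e.g. 0 S 0).
Reflexive (axiom T): no — 3 is not related to itself.
Transitive (axiom 4): yes — every two-step S-path is closed by a direct edge.
Euclidean (axiom 5): yes — any two successors of a common world are S-related.
So F validates K, D; T would additionally require S to be reflexive. The strongest is D.

D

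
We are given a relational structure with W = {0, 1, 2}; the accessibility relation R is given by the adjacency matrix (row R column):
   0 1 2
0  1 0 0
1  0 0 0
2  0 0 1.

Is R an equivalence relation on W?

No

Reflexive: no — 1 is not related to itself.
Symmetric: yes — every pair in R has its reverse in R.
Transitive: yes — every two-step R-path is closed by a direct edge.
So R is not an equivalence relation.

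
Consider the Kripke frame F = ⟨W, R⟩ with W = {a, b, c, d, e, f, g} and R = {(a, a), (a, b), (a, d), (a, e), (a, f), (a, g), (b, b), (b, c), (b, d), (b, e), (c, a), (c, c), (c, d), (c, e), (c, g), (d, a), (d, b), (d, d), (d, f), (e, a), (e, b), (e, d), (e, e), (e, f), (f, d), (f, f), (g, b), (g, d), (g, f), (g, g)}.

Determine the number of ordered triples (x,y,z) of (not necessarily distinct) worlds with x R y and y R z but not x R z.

26

Enumerating: (a,b,c), (b,c,a), (b,c,g), (b,d,a), (b,d,f), (b,e,a), (b,e,f), (c,a,b), (c,a,f), (c,d,b), (c,d,f), (c,e,b), … and 14 more.
Total: 26.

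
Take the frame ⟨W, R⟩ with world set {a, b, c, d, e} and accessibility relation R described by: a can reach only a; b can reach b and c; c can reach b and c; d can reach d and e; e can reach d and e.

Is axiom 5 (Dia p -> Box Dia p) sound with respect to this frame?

By correspondence theory, 5 is valid on a frame iff R is Euclidean.
Euclidean: yes — any two successors of a common world are R-related.

Yes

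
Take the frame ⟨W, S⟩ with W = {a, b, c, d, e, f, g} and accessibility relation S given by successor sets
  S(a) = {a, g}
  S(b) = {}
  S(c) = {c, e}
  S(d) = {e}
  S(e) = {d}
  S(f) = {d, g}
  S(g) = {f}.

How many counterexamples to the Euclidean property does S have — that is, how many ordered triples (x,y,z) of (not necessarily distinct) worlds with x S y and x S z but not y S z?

Enumerating: (a,g,a), (a,g,g), (c,e,c), (c,e,e), (d,e,e), (e,d,d), (f,d,d), (f,d,g), (f,g,d), (f,g,g), (g,f,f).

11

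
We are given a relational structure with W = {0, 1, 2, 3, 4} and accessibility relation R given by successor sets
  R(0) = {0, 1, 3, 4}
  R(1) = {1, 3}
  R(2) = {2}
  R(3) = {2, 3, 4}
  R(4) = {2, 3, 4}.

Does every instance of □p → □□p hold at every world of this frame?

By correspondence theory, 4 is valid on a frame iff R is transitive.
Transitive: no — 0 R 3 and 3 R 2, but not 0 R 2.

No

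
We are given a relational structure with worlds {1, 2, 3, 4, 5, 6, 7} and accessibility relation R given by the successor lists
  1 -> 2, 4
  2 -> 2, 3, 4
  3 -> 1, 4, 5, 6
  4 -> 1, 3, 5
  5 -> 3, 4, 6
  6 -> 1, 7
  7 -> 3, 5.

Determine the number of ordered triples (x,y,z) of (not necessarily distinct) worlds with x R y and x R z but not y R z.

34

Enumerating: (1,4,2), (1,4,4), (2,3,2), (2,3,3), (2,4,2), (2,4,4), (3,1,1), (3,1,5), (3,1,6), (3,4,4), (3,4,6), (3,5,1), … and 22 more.
Total: 34.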